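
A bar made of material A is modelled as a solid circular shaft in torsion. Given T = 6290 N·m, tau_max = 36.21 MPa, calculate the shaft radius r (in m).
Model: a solid circular shaft in torsion, so tau_max = (2·T) / (π·r^3).
Solve for r: r = ((2·T) / (π·tau_max))^(1/3).
Convert to SI units:
  tau_max = 36.21 MPa = 3.621 × 10⁷ Pa
Substitute:
  r = ((2 × 6290) / (π × (3.621 × 10⁷)))^(1/3)
  r = 0.048 m
Final answer: r = 0.048 m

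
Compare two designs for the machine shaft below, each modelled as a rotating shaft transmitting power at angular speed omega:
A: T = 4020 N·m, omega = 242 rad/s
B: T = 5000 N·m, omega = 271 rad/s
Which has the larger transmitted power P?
Model: a rotating shaft transmitting power at angular speed omega, so P = T·omega (SI units).
  A: P = 4020 × 242 = 972800 W = 972.8 kW
  B: P = 5000 × 271 = 1.355 × 10⁶ W = 1355 kW
1355 kW > 972.8 kW, so B is larger.
Final answer: B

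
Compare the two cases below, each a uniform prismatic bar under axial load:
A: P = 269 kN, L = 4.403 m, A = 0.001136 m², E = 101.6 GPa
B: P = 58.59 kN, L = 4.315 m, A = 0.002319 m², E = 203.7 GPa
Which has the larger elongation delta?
Model: a uniform prismatic bar under axial load, so delta = (P·L) / (A·E) (SI units).
  A: delta = (269000 × 4.403) / (0.001136 × (1.016 × 10¹¹)) = 0.01026 m = 10.26 mm
  B: delta = (58590 × 4.315) / (0.002319 × (2.037 × 10¹¹)) = 0.0005352 m = 0.5352 mm
10.26 mm > 0.5352 mm, so A is larger.
Final answer: A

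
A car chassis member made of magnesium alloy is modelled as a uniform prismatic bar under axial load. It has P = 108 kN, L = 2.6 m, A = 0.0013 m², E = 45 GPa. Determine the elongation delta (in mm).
Model: a uniform prismatic bar under axial load, so delta = (P·L) / (A·E).
Convert to SI units:
  P = 108 kN = 108000 N
  E = 45 GPa = 4.5 × 10¹⁰ Pa
Substitute:
  delta = (108000 × 2.6) / (0.0013 × (4.5 × 10¹⁰))
  delta = 0.0048 m
Convert: delta = 0.0048 m = 4.8 mm
Final answer: delta = 4.8 mm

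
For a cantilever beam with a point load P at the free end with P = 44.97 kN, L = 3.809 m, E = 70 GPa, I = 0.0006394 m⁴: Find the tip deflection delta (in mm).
Model: a cantilever beam with a point load P at the free end, so delta = (P·L^3) / (3·E·I).
Convert to SI units:
  P = 44.97 kN = 44970 N
  E = 70 GPa = 7 × 10¹⁰ Pa
Substitute:
  delta = (44970 × 3.809^3) / (3 × (7 × 10¹⁰) × 0.0006394)
  delta = 0.01851 m
Convert: delta = 0.01851 m = 18.51 mm
Final answer: delta = 18.51 mm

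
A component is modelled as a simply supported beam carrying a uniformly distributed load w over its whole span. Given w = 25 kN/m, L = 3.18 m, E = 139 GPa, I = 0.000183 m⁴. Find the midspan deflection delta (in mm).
Model: a simply supported beam carrying a uniformly distributed load w over its whole span, so delta = (5·w·L^4) / (384·E·I).
Convert to SI units:
  w = 25 kN/m = 25000 N/m
  E = 139 GPa = 1.39 × 10¹¹ Pa
Substitute:
  delta = (5 × 25000 × 3.18^4) / (384 × (1.39 × 10¹¹) × 0.000183)
  delta = 0.001309 m
Convert: delta = 0.001309 m = 1.309 mm
Final answer: delta = 1.309 mm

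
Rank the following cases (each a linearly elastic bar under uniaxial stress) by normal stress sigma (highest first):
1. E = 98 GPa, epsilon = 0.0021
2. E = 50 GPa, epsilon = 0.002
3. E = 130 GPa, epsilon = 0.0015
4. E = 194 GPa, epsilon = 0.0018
Model: a linearly elastic bar under uniaxial stress, so sigma = E·epsilon (SI units).
  Case 1: sigma = (9.8 × 10¹⁰) × 0.0021 = 2.058 × 10⁸ Pa = 205.8 MPa
  Case 2: sigma = (5 × 10¹⁰) × 0.002 = 1 × 10⁸ Pa = 100 MPa
  Case 3: sigma = (1.3 × 10¹¹) × 0.0015 = 1.95 × 10⁸ Pa = 195 MPa
  Case 4: sigma = (1.94 × 10¹¹) × 0.0018 = 3.492 × 10⁸ Pa = 349.2 MPa
Ordering: 349.2 MPa (case 4) > 205.8 MPa (case 1) > 195 MPa (case 3) > 100 MPa (case 2)
Final answer: 4, 1, 3, 2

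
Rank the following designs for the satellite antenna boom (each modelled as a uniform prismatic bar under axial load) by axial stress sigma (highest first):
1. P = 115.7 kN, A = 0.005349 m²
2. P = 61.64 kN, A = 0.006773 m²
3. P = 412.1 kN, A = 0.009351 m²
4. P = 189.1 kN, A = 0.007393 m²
Model: a uniform prismatic bar under axial load, so sigma = P / A (SI units).
  Case 1: sigma = 115700 / 0.005349 = 2.163 × 10⁷ Pa = 21.63 MPa
  Case 2: sigma = 61640 / 0.006773 = 9.101 × 10⁶ Pa = 9.101 MPa
  Case 3: sigma = 412100 / 0.009351 = 4.407 × 10⁷ Pa = 44.07 MPa
  Case 4: sigma = 189100 / 0.007393 = 2.558 × 10⁷ Pa = 25.58 MPa
Ordering: 44.07 MPa (case 3) > 25.58 MPa (case 4) > 21.63 MPa (case 1) > 9.101 MPa (case 2)
Final answer: 3, 4, 1, 2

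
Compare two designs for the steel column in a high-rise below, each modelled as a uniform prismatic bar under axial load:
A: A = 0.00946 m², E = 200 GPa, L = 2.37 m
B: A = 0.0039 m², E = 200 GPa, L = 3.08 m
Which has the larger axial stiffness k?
Model: a uniform prismatic bar under axial load, so k = (A·E) / L (SI units).
  A: k = (0.00946 × (2 × 10¹¹)) / 2.37 = 7.983 × 10⁸ N/m = 798.3 MN/m
  B: k = (0.0039 × (2 × 10¹¹)) / 3.08 = 2.532 × 10⁸ N/m = 253.2 MN/m
798.3 MN/m > 253.2 MN/m, so A is larger.
Final answer: A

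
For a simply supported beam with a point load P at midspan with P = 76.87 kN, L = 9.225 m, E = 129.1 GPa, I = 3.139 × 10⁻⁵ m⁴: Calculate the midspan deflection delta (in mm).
Model: a simply supported beam with a point load P at midspan, so delta = (P·L^3) / (48·E·I).
Convert to SI units:
  P = 76.87 kN = 76870 N
  E = 129.1 GPa = 1.291 × 10¹¹ Pa
Substitute:
  delta = (76870 × 9.225^3) / (48 × (1.291 × 10¹¹) × (3.139 × 10⁻⁵))
  delta = 0.3102 m
Convert: delta = 0.3102 m = 310.2 mm
Final answer: delta = 310.2 mm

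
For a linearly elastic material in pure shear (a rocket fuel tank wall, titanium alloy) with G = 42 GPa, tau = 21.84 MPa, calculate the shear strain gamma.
Model: a linearly elastic material in pure shear, so tau = G·gamma.
Solve for gamma: gamma = tau / G.
Convert to SI units:
  G = 42 GPa = 4.2 × 10¹⁰ Pa
  tau = 21.84 MPa = 2.184 × 10⁷ Pa
Substitute:
  gamma = (2.184 × 10⁷) / (4.2 × 10¹⁰)
  gamma = 0.00052
Final answer: gamma = 0.00052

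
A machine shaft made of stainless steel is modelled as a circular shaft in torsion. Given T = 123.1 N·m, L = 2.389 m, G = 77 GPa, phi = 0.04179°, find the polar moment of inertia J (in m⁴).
Model: a circular shaft in torsion, so phi = (T·L) / (G·J).
Solve for J: J = (T·L) / (phi·G).
Convert to SI units:
  G = 77 GPa = 7.7 × 10¹⁰ Pa
  phi = 0.04179° = 0.0007294 rad
Substitute:
  J = (123.1 × 2.389) / (0.0007294 × (7.7 × 10¹⁰))
  J = 5.236 × 10⁻⁶ m⁴
Final answer: J = 5.236 × 10⁻⁶ m⁴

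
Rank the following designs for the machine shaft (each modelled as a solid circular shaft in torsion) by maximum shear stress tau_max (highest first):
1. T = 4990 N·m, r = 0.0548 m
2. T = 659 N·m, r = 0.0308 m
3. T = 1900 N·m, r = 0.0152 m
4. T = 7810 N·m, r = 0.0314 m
Model: a solid circular shaft in torsion, so tau_max = (2·T) / (π·r^3) (SI units).
  Case 1: tau_max = (2 × 4990) / (π × 0.0548^3) = 1.93 × 10⁷ Pa = 19.3 MPa
  Case 2: tau_max = (2 × 659) / (π × 0.0308^3) = 1.436 × 10⁷ Pa = 14.36 MPa
  Case 3: tau_max = (2 × 1900) / (π × 0.0152^3) = 3.444 × 10⁸ Pa = 344.4 MPa
  Case 4: tau_max = (2 × 7810) / (π × 0.0314^3) = 1.606 × 10⁸ Pa = 160.6 MPa
Ordering: 344.4 MPa (case 3) > 160.6 MPa (case 4) > 19.3 MPa (case 1) > 14.36 MPa (case 2)
Final answer: 3, 4, 1, 2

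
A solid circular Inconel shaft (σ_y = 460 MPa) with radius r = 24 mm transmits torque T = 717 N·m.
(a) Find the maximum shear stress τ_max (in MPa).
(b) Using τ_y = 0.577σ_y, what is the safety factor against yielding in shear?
(a) For a solid circular shaft, τ_max = T·r/J with J = π·r^4/2, i.e. τ_max = 2·T / (π·r^3). Convert r = 24 mm = 0.024 m.
  τ_max = (2 × 717) / (π × 0.024^3) = 3.302 × 10⁷ Pa = 33.02 MPa
(b) τ_y = 0.577 × 460 = 265.42 MPa
  SF = τ_y/τ_max = 265.42 / 33.02 = 8.038
Final answer: (a) τ_max = 33.02 MPa, (b) SF = 8.038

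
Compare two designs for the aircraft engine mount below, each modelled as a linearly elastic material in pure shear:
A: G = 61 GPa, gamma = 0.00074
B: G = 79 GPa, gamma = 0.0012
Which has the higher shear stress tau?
Model: a linearly elastic material in pure shear, so tau = G·gamma (SI units).
  A: tau = (6.1 × 10¹⁰) × 0.00074 = 4.514 × 10⁷ Pa = 45.14 MPa
  B: tau = (7.9 × 10¹⁰) × 0.0012 = 9.48 × 10⁷ Pa = 94.8 MPa
94.8 MPa > 45.14 MPa, so B is larger.
Final answer: B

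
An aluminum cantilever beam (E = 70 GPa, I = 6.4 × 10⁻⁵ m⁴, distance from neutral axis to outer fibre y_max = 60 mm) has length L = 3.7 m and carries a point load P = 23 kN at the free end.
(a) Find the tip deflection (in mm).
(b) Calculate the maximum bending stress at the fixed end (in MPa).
(a) Tip deflection of a cantilever with an end point load: δ = P·L^3 / (3·E·I). Convert P = 23 kN = 23000 N, E = 70 GPa = 7 × 10¹⁰ Pa.
  δ = (23000 × 3.7^3) / (3 × (7 × 10¹⁰) × (6.4 × 10⁻⁵)) = 0.08668 m = 86.68 mm
(b) Maximum bending moment at the fixed end: M = P·L = 23000 × 3.7 = 85100 N·m. Convert y_max = 60 mm = 0.06 m.
  σ = M·y_max / I = (85100 × 0.06) / (6.4 × 10⁻⁵) = 7.978 × 10⁷ Pa = 79.78 MPa
Final answer: (a) δ = 86.68 mm, (b) σ = 79.78 MPa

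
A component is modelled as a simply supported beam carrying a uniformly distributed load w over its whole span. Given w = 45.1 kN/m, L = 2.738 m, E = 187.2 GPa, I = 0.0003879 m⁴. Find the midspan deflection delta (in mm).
Model: a simply supported beam carrying a uniformly distributed load w over its whole span, so delta = (5·w·L^4) / (384·E·I).
Convert to SI units:
  w = 45.1 kN/m = 45100 N/m
  E = 187.2 GPa = 1.872 × 10¹¹ Pa
Substitute:
  delta = (5 × 45100 × 2.738^4) / (384 × (1.872 × 10¹¹) × 0.0003879)
  delta = 0.0004545 m
Convert: delta = 0.0004545 m = 0.4545 mm
Final answer: delta = 0.4545 mm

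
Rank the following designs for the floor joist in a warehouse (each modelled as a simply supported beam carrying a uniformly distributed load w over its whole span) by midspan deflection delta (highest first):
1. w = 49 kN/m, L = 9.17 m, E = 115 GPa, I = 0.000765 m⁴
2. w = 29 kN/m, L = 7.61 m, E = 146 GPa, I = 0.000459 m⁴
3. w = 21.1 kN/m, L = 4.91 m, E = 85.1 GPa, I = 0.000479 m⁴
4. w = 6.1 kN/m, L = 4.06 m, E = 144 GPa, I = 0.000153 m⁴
Model: a simply supported beam carrying a uniformly distributed load w over its whole span, so delta = (5·w·L^4) / (384·E·I) (SI units).
  Case 1: delta = (5 × 49000 × 9.17^4) / (384 × (1.15 × 10¹¹) × 0.000765) = 0.05128 m = 51.28 mm
  Case 2: delta = (5 × 29000 × 7.61^4) / (384 × (1.46 × 10¹¹) × 0.000459) = 0.0189 m = 18.9 mm
  Case 3: delta = (5 × 21100 × 4.91^4) / (384 × (8.51 × 10¹⁰) × 0.000479) = 0.003917 m = 3.917 mm
  Case 4: delta = (5 × 6100 × 4.06^4) / (384 × (1.44 × 10¹¹) × 0.000153) = 0.0009795 m = 0.9795 mm
Ordering: 51.28 mm (case 1) > 18.9 mm (case 2) > 3.917 mm (case 3) > 0.9795 mm (case 4)
Final answer: 1, 2, 3, 4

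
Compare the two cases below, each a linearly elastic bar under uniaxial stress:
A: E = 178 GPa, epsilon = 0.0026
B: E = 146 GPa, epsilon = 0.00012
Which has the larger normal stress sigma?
Model: a linearly elastic bar under uniaxial stress, so sigma = E·epsilon (SI units).
  A: sigma = (1.78 × 10¹¹) × 0.0026 = 4.628 × 10⁸ Pa = 462.8 MPa
  B: sigma = (1.46 × 10¹¹) × 0.00012 = 1.752 × 10⁷ Pa = 17.52 MPa
462.8 MPa > 17.52 MPa, so A is larger.
Final answer: A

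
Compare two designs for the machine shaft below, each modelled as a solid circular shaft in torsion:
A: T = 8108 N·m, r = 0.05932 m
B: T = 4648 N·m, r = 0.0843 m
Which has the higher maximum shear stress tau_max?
Model: a solid circular shaft in torsion, so tau_max = (2·T) / (π·r^3) (SI units).
  A: tau_max = (2 × 8108) / (π × 0.05932^3) = 2.473 × 10⁷ Pa = 24.73 MPa
  B: tau_max = (2 × 4648) / (π × 0.0843^3) = 4.939 × 10⁶ Pa = 4.939 MPa
24.73 MPa > 4.939 MPa, so A is larger.
Final answer: A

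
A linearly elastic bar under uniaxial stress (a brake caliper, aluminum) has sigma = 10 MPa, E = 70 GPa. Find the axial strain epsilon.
Model: a linearly elastic bar under uniaxial stress, so epsilon = sigma / E.
Convert to SI units:
  sigma = 10 MPa = 1 × 10⁷ Pa
  E = 70 GPa = 7 × 10¹⁰ Pa
Substitute:
  epsilon = (1 × 10⁷) / (7 × 10¹⁰)
  epsilon = 0.0001429
Final answer: epsilon = 0.0001429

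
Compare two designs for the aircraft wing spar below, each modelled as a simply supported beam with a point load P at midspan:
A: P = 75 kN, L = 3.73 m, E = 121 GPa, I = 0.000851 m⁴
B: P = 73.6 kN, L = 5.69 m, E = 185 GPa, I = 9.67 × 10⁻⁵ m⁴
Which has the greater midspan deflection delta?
Model: a simply supported beam with a point load P at midspan, so delta = (P·L^3) / (48·E·I) (SI units).
  A: delta = (75000 × 3.73^3) / (48 × (1.21 × 10¹¹) × 0.000851) = 0.0007875 m = 0.7875 mm
  B: delta = (73600 × 5.69^3) / (48 × (1.85 × 10¹¹) × (9.67 × 10⁻⁵)) = 0.01579 m = 15.79 mm
15.79 mm > 0.7875 mm, so B is larger.
Final answer: B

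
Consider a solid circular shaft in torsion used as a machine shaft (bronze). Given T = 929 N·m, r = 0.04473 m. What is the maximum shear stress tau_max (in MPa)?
Model: a solid circular shaft in torsion, so tau_max = (2·T) / (π·r^3).
Substitute:
  tau_max = (2 × 929) / (π × 0.04473^3)
  tau_max = 6.608 × 10⁶ Pa
Convert: tau_max = 6.608 × 10⁶ Pa = 6.608 MPa
Final answer: tau_max = 6.608 MPa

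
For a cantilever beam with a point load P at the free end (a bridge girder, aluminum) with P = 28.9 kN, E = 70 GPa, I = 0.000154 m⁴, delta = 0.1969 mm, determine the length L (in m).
Model: a cantilever beam with a point load P at the free end, so delta = (P·L^3) / (3·E·I).
Solve for L: L = ((3·delta·E·I) / P)^(1/3).
Convert to SI units:
  P = 28.9 kN = 28900 N
  E = 70 GPa = 7 × 10¹⁰ Pa
  delta = 0.1969 mm = 0.0001969 m
Substitute:
  L = ((3 × 0.0001969 × (7 × 10¹⁰) × 0.000154) / 28900)^(1/3)
  L = 0.604 m
Final answer: L = 0.604 m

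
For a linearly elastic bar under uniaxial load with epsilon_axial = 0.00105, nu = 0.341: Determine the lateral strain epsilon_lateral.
Model: a linearly elastic bar under uniaxial load, so epsilon_lateral = -nu·epsilon_axial.
Substitute:
  epsilon_lateral = -(0.341 × 0.00105)
  epsilon_lateral = -0.0003581
Final answer: epsilon_lateral = -0.0003581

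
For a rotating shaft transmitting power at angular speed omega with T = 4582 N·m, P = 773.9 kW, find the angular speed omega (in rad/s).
Model: a rotating shaft transmitting power at angular speed omega, so P = T·omega.
Solve for omega: omega = P / T.
Convert to SI units:
  P = 773.9 kW = 773900 W
Substitute:
  omega = 773900 / 4582
  omega = 168.9 rad/s
Final answer: omega = 168.9 rad/s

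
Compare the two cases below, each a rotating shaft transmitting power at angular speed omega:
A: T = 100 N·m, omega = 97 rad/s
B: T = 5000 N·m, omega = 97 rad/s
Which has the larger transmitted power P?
Model: a rotating shaft transmitting power at angular speed omega, so P = T·omega (SI units).
  A: P = 100 × 97 = 9700 W = 9.7 kW
  B: P = 5000 × 97 = 485000 W = 485 kW
485 kW > 9.7 kW, so B is larger.
Final answer: B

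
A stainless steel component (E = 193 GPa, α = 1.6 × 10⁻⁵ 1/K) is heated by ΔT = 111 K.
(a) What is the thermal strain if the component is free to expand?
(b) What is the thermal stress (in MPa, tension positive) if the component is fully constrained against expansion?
(a) Free thermal strain ε_th = α·ΔT = (1.6 × 10⁻⁵) × 111 = 0.001776
(b) Fully constrained, the expansion is suppressed, so σ = -E·α·ΔT. Convert E = 193 GPa = 1.93 × 10¹¹ Pa.
  σ = -(1.93 × 10¹¹) × (1.6 × 10⁻⁵) × 111 = -3.428 × 10⁸ Pa = -342.8 MPa (compressive)
Final answer: (a) ε_th = 0.001776, (b) σ = -342.8 MPa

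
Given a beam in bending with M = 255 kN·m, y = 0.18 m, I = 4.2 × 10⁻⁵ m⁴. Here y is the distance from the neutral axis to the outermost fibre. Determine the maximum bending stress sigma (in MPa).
Model: a beam in bending, so sigma = (M·y) / I.
Convert to SI units:
  M = 255 kN·m = 255000 N·m
Substitute:
  sigma = (255000 × 0.18) / (4.2 × 10⁻⁵)
  sigma = 1.093 × 10⁹ Pa
Convert: sigma = 1.093 × 10⁹ Pa = 1093 MPa
Final answer: sigma = 1093 MPa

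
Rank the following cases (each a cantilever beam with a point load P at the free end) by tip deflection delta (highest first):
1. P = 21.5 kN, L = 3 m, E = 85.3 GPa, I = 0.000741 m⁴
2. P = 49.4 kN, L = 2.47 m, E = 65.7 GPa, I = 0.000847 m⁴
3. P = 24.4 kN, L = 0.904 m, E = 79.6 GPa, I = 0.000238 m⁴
Model: a cantilever beam with a point load P at the free end, so delta = (P·L^3) / (3·E·I) (SI units).
  Case 1: delta = (21500 × 3^3) / (3 × (8.53 × 10¹⁰) × 0.000741) = 0.003061 m = 3.061 mm
  Case 2: delta = (49400 × 2.47^3) / (3 × (6.57 × 10¹⁰) × 0.000847) = 0.004459 m = 4.459 mm
  Case 3: delta = (24400 × 0.904^3) / (3 × (7.96 × 10¹⁰) × 0.000238) = 0.0003172 m = 0.3172 mm
Ordering: 4.459 mm (case 2) > 3.061 mm (case 1) > 0.3172 mm (case 3)
Final answer: 2, 1, 3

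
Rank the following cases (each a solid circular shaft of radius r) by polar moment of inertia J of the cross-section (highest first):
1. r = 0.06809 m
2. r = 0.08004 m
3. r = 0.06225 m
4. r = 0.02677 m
Model: a solid circular shaft of radius r, so J = (π·r^4) / 2 (SI units).
  Case 1: J = (π × 0.06809^4) / 2 = 3.376 × 10⁻⁵ m⁴
  Case 2: J = (π × 0.08004^4) / 2 = 6.447 × 10⁻⁵ m⁴
  Case 3: J = (π × 0.06225^4) / 2 = 2.359 × 10⁻⁵ m⁴
  Case 4: J = (π × 0.02677^4) / 2 = 8.067 × 10⁻⁷ m⁴
Ordering: 6.447 × 10⁻⁵ m⁴ (case 2) > 3.376 × 10⁻⁵ m⁴ (case 1) > 2.359 × 10⁻⁵ m⁴ (case 3) > 8.067 × 10⁻⁷ m⁴ (case 4)
Final answer: 2, 1, 3, 4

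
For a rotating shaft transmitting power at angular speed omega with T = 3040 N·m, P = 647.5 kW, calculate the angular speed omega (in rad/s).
Model: a rotating shaft transmitting power at angular speed omega, so P = T·omega.
Solve for omega: omega = P / T.
Convert to SI units:
  P = 647.5 kW = 647500 W
Substitute:
  omega = 647500 / 3040
  omega = 213 rad/s
Final answer: omega = 213 rad/s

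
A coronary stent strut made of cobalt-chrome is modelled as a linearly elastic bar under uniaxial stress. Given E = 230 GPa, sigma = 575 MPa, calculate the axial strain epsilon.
Model: a linearly elastic bar under uniaxial stress, so sigma = E·epsilon.
Solve for epsilon: epsilon = sigma / E.
Convert to SI units:
  E = 230 GPa = 2.3 × 10¹¹ Pa
  sigma = 575 MPa = 5.75 × 10⁸ Pa
Substitute:
  epsilon = (5.75 × 10⁸) / (2.3 × 10¹¹)
  epsilon = 0.0025
Final answer: epsilon = 0.0025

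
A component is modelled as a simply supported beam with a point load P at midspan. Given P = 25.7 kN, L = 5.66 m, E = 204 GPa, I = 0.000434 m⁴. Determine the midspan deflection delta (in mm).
Model: a simply supported beam with a point load P at midspan, so delta = (P·L^3) / (48·E·I).
Convert to SI units:
  P = 25.7 kN = 25700 N
  E = 204 GPa = 2.04 × 10¹¹ Pa
Substitute:
  delta = (25700 × 5.66^3) / (48 × (2.04 × 10¹¹) × 0.000434)
  delta = 0.001097 m
Convert: delta = 0.001097 m = 1.097 mm
Final answer: delta = 1.097 mm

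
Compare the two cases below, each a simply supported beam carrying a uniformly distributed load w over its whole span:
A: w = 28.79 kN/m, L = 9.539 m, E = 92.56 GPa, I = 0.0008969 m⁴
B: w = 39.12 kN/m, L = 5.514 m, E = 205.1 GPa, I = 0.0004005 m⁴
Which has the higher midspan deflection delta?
Model: a simply supported beam carrying a uniformly distributed load w over its whole span, so delta = (5·w·L^4) / (384·E·I) (SI units).
  A: delta = (5 × 28790 × 9.539^4) / (384 × (9.256 × 10¹⁰) × 0.0008969) = 0.03739 m = 37.39 mm
  B: delta = (5 × 39120 × 5.514^4) / (384 × (2.051 × 10¹¹) × 0.0004005) = 0.005732 m = 5.732 mm
37.39 mm > 5.732 mm, so A is larger.
Final answer: A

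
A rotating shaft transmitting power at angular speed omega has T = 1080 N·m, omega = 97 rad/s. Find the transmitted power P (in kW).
Model: a rotating shaft transmitting power at angular speed omega, so P = T·omega.
Substitute:
  P = 1080 × 97
  P = 104800 W
Convert: P = 104800 W = 104.8 kW
Final answer: P = 104.8 kW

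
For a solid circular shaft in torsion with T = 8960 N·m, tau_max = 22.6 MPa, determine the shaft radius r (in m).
Model: a solid circular shaft in torsion, so tau_max = (2·T) / (π·r^3).
Solve for r: r = ((2·T) / (π·tau_max))^(1/3).
Convert to SI units:
  tau_max = 22.6 MPa = 2.26 × 10⁷ Pa
Substitute:
  r = ((2 × 8960) / (π × (2.26 × 10⁷)))^(1/3)
  r = 0.0632 m
Final answer: r = 0.0632 m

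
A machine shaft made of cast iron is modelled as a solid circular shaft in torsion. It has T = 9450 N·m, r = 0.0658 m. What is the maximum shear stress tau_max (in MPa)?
Model: a solid circular shaft in torsion, so tau_max = (2·T) / (π·r^3).
Substitute:
  tau_max = (2 × 9450) / (π × 0.0658^3)
  tau_max = 2.112 × 10⁷ Pa
Convert: tau_max = 2.112 × 10⁷ Pa = 21.12 MPa
Final answer: tau_max = 21.12 MPa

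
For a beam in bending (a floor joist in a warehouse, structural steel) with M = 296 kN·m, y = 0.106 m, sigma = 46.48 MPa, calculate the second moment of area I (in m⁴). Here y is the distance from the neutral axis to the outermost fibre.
Model: a beam in bending, so sigma = (M·y) / I.
Solve for I: I = (M·y) / sigma.
Convert to SI units:
  M = 296 kN·m = 296000 N·m
  sigma = 46.48 MPa = 4.648 × 10⁷ Pa
Substitute:
  I = (296000 × 0.106) / (4.648 × 10⁷)
  I = 0.000675 m⁴
Final answer: I = 0.000675 m⁴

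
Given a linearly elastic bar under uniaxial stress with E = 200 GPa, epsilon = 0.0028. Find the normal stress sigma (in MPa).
Model: a linearly elastic bar under uniaxial stress, so sigma = E·epsilon.
Convert to SI units:
  E = 200 GPa = 2 × 10¹¹ Pa
Substitute:
  sigma = (2 × 10¹¹) × 0.0028
  sigma = 5.6 × 10⁸ Pa
Convert: sigma = 5.6 × 10⁸ Pa = 560 MPa
Final answer: sigma = 560 MPa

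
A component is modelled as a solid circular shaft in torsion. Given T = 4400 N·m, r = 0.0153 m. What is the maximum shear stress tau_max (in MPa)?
Model: a solid circular shaft in torsion, so tau_max = (2·T) / (π·r^3).
Substitute:
  tau_max = (2 × 4400) / (π × 0.0153^3)
  tau_max = 7.821 × 10⁸ Pa
Convert: tau_max = 7.821 × 10⁸ Pa = 782.1 MPa
Final answer: tau_max = 782.1 MPa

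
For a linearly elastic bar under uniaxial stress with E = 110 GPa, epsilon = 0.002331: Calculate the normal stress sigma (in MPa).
Model: a linearly elastic bar under uniaxial stress, so sigma = E·epsilon.
Convert to SI units:
  E = 110 GPa = 1.1 × 10¹¹ Pa
Substitute:
  sigma = (1.1 × 10¹¹) × 0.002331
  sigma = 2.564 × 10⁸ Pa
Convert: sigma = 2.564 × 10⁸ Pa = 256.4 MPa
Final answer: sigma = 256.4 MPa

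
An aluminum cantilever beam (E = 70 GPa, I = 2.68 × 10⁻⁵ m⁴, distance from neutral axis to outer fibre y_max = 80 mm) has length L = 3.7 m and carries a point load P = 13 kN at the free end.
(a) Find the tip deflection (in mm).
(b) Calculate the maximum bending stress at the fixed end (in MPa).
(a) Tip deflection of a cantilever with an end point load: δ = P·L^3 / (3·E·I). Convert P = 13 kN = 13000 N, E = 70 GPa = 7 × 10¹⁰ Pa.
  δ = (13000 × 3.7^3) / (3 × (7 × 10¹⁰) × (2.68 × 10⁻⁵)) = 0.117 m = 117 mm
(b) Maximum bending moment at the fixed end: M = P·L = 13000 × 3.7 = 48100 N·m. Convert y_max = 80 mm = 0.08 m.
  σ = M·y_max / I = (48100 × 0.08) / (2.68 × 10⁻⁵) = 1.436 × 10⁸ Pa = 143.6 MPa
Final answer: (a) δ = 117 mm, (b) σ = 143.6 MPa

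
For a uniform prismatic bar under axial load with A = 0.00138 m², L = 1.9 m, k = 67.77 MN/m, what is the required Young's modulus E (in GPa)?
Model: a uniform prismatic bar under axial load, so k = (A·E) / L.
Solve for E: E = (k·L) / A.
Convert to SI units:
  k = 67.77 MN/m = 6.777 × 10⁷ N/m
Substitute:
  E = ((6.777 × 10⁷) × 1.9) / 0.00138
  E = 9.331 × 10¹⁰ Pa
Convert: E = 9.331 × 10¹⁰ Pa = 93.31 GPa
Final answer: E = 93.31 GPa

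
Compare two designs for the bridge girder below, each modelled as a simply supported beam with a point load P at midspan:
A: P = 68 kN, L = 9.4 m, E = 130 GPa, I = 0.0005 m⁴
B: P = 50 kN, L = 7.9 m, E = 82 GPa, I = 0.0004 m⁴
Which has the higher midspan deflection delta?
Model: a simply supported beam with a point load P at midspan, so delta = (P·L^3) / (48·E·I) (SI units).
  A: delta = (68000 × 9.4^3) / (48 × (1.3 × 10¹¹) × 0.0005) = 0.0181 m = 18.1 mm
  B: delta = (50000 × 7.9^3) / (48 × (8.2 × 10¹⁰) × 0.0004) = 0.01566 m = 15.66 mm
18.1 mm > 15.66 mm, so A is larger.
Final answer: A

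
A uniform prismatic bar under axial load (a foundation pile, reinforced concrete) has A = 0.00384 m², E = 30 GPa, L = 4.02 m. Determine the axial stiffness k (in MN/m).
Model: a uniform prismatic bar under axial load, so k = (A·E) / L.
Convert to SI units:
  E = 30 GPa = 3 × 10¹⁰ Pa
Substitute:
  k = (0.00384 × (3 × 10¹⁰)) / 4.02
  k = 2.866 × 10⁷ N/m
Convert: k = 2.866 × 10⁷ N/m = 28.66 MN/m
Final answer: k = 28.66 MN/m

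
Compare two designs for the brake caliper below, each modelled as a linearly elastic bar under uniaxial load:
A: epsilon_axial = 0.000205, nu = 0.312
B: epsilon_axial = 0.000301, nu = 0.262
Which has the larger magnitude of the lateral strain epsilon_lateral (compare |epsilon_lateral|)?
Model: a linearly elastic bar under uniaxial load, so epsilon_lateral = -nu·epsilon_axial (SI units).
  A: epsilon_lateral = -(0.312 × 0.000205) = -6.396 × 10⁻⁵
  B: epsilon_lateral = -(0.262 × 0.000301) = -7.886 × 10⁻⁵
|epsilon_lateral|: A = 6.396 × 10⁻⁵, B = 7.886 × 10⁻⁵, so B is larger in magnitude.
Final answer: B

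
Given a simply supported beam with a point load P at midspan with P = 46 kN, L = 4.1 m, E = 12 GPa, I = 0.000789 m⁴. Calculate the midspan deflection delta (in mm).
Model: a simply supported beam with a point load P at midspan, so delta = (P·L^3) / (48·E·I).
Convert to SI units:
  P = 46 kN = 46000 N
  E = 12 GPa = 1.2 × 10¹⁰ Pa
Substitute:
  delta = (46000 × 4.1^3) / (48 × (1.2 × 10¹⁰) × 0.000789)
  delta = 0.006976 m
Convert: delta = 0.006976 m = 6.976 mm
Final answer: delta = 6.976 mm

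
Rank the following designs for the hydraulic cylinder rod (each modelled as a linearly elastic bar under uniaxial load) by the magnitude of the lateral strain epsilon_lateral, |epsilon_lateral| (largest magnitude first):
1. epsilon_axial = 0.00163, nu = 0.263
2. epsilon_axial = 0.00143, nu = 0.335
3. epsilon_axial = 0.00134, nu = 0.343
Model: a linearly elastic bar under uniaxial load, so epsilon_lateral = -nu·epsilon_axial (SI units).
  Case 1: epsilon_lateral = -(0.263 × 0.00163) = -0.0004287
  Case 2: epsilon_lateral = -(0.335 × 0.00143) = -0.0004791
  Case 3: epsilon_lateral = -(0.343 × 0.00134) = -0.0004596
Ordering by |epsilon_lateral|: 0.0004791 (case 2) > 0.0004596 (case 3) > 0.0004287 (case 1)
Final answer: 2, 3, 1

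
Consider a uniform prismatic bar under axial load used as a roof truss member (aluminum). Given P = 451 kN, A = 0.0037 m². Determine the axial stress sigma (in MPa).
Model: a uniform prismatic bar under axial load, so sigma = P / A.
Convert to SI units:
  P = 451 kN = 451000 N
Substitute:
  sigma = 451000 / 0.0037
  sigma = 1.219 × 10⁸ Pa
Convert: sigma = 1.219 × 10⁸ Pa = 121.9 MPa
Final answer: sigma = 121.9 MPa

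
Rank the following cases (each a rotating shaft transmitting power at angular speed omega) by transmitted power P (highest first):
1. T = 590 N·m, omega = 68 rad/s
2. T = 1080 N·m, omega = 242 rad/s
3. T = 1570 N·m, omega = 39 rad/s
Model: a rotating shaft transmitting power at angular speed omega, so P = T·omega (SI units).
  Case 1: P = 590 × 68 = 40120 W = 40.12 kW
  Case 2: P = 1080 × 242 = 261400 W = 261.4 kW
  Case 3: P = 1570 × 39 = 61230 W = 61.23 kW
Ordering: 261.4 kW (case 2) > 61.23 kW (case 3) > 40.12 kW (case 1)
Final answer: 2, 3, 1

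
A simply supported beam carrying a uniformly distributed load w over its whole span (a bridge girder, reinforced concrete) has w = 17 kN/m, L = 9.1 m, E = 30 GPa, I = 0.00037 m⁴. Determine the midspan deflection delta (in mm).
Model: a simply supported beam carrying a uniformly distributed load w over its whole span, so delta = (5·w·L^4) / (384·E·I).
Convert to SI units:
  w = 17 kN/m = 17000 N/m
  E = 30 GPa = 3 × 10¹⁰ Pa
Substitute:
  delta = (5 × 17000 × 9.1^4) / (384 × (3 × 10¹⁰) × 0.00037)
  delta = 0.1368 m
Convert: delta = 0.1368 m = 136.8 mm
Final answer: delta = 136.8 mm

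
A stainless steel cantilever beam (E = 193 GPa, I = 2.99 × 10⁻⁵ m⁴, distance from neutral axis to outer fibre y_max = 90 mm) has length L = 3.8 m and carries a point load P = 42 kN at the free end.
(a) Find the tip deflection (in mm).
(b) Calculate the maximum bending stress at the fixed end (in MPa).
(a) Tip deflection of a cantilever with an end point load: δ = P·L^3 / (3·E·I). Convert P = 42 kN = 42000 N, E = 193 GPa = 1.93 × 10¹¹ Pa.
  δ = (42000 × 3.8^3) / (3 × (1.93 × 10¹¹) × (2.99 × 10⁻⁵)) = 0.1331 m = 133.1 mm
(b) Maximum bending moment at the fixed end: M = P·L = 42000 × 3.8 = 159600 N·m. Convert y_max = 90 mm = 0.09 m.
  σ = M·y_max / I = (159600 × 0.09) / (2.99 × 10⁻⁵) = 4.804 × 10⁸ Pa = 480.4 MPa
Final answer: (a) δ = 133.1 mm, (b) σ = 480.4 MPa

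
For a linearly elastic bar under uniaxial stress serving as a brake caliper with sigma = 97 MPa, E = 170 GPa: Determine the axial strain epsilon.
Model: a linearly elastic bar under uniaxial stress, so epsilon = sigma / E.
Convert to SI units:
  sigma = 97 MPa = 9.7 × 10⁷ Pa
  E = 170 GPa = 1.7 × 10¹¹ Pa
Substitute:
  epsilon = (9.7 × 10⁷) / (1.7 × 10¹¹)
  epsilon = 0.0005706
Final answer: epsilon = 0.0005706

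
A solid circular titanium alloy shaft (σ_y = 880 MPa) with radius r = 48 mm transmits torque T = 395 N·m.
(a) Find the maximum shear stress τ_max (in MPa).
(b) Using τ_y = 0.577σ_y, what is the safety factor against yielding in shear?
(a) For a solid circular shaft, τ_max = T·r/J with J = π·r^4/2, i.e. τ_max = 2·T / (π·r^3). Convert r = 48 mm = 0.048 m.
  τ_max = (2 × 395) / (π × 0.048^3) = 2.274 × 10⁶ Pa = 2.274 MPa
(b) τ_y = 0.577 × 880 = 507.76 MPa
  SF = τ_y/τ_max = 507.76 / 2.274 = 223.3
Final answer: (a) τ_max = 2.274 MPa, (b) SF = 223.3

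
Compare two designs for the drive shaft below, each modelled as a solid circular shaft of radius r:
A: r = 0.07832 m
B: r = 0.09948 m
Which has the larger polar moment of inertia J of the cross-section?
Model: a solid circular shaft of radius r, so J = (π·r^4) / 2 (SI units).
  A: J = (π × 0.07832^4) / 2 = 5.91 × 10⁻⁵ m⁴
  B: J = (π × 0.09948^4) / 2 = 0.0001538 m⁴
0.0001538 m⁴ > 5.91 × 10⁻⁵ m⁴, so B is larger.
Final answer: B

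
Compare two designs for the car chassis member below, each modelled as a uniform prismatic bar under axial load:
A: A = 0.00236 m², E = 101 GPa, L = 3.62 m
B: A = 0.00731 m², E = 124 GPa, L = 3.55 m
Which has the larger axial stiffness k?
Model: a uniform prismatic bar under axial load, so k = (A·E) / L (SI units).
  A: k = (0.00236 × (1.01 × 10¹¹)) / 3.62 = 6.585 × 10⁷ N/m = 65.85 MN/m
  B: k = (0.00731 × (1.24 × 10¹¹)) / 3.55 = 2.553 × 10⁸ N/m = 255.3 MN/m
255.3 MN/m > 65.85 MN/m, so B is larger.
Final answer: B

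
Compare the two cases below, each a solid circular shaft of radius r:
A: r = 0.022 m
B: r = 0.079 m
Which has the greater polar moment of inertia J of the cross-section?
Model: a solid circular shaft of radius r, so J = (π·r^4) / 2 (SI units).
  A: J = (π × 0.022^4) / 2 = 3.68 × 10⁻⁷ m⁴
  B: J = (π × 0.079^4) / 2 = 6.118 × 10⁻⁵ m⁴
6.118 × 10⁻⁵ m⁴ > 3.68 × 10⁻⁷ m⁴, so B is larger.
Final answer: B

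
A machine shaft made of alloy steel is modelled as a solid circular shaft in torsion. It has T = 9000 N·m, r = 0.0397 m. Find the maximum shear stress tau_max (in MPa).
Model: a solid circular shaft in torsion, so tau_max = (2·T) / (π·r^3).
Substitute:
  tau_max = (2 × 9000) / (π × 0.0397^3)
  tau_max = 9.157 × 10⁷ Pa
Convert: tau_max = 9.157 × 10⁷ Pa = 91.57 MPa
Final answer: tau_max = 91.57 MPa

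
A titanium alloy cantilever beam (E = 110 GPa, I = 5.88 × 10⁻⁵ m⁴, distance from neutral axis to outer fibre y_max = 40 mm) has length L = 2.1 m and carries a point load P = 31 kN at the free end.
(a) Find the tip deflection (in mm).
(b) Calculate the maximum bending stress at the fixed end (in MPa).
(a) Tip deflection of a cantilever with an end point load: δ = P·L^3 / (3·E·I). Convert P = 31 kN = 31000 N, E = 110 GPa = 1.1 × 10¹¹ Pa.
  δ = (31000 × 2.1^3) / (3 × (1.1 × 10¹¹) × (5.88 × 10⁻⁵)) = 0.0148 m = 14.8 mm
(b) Maximum bending moment at the fixed end: M = P·L = 31000 × 2.1 = 65100 N·m. Convert y_max = 40 mm = 0.04 m.
  σ = M·y_max / I = (65100 × 0.04) / (5.88 × 10⁻⁵) = 4.429 × 10⁷ Pa = 44.29 MPa
Final answer: (a) δ = 14.8 mm, (b) σ = 44.29 MPa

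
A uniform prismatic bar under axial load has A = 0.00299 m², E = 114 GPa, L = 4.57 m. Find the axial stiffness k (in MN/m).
Model: a uniform prismatic bar under axial load, so k = (A·E) / L.
Convert to SI units:
  E = 114 GPa = 1.14 × 10¹¹ Pa
Substitute:
  k = (0.00299 × (1.14 × 10¹¹)) / 4.57
  k = 7.459 × 10⁷ N/m
Convert: k = 7.459 × 10⁷ N/m = 74.59 MN/m
Final answer: k = 74.59 MN/m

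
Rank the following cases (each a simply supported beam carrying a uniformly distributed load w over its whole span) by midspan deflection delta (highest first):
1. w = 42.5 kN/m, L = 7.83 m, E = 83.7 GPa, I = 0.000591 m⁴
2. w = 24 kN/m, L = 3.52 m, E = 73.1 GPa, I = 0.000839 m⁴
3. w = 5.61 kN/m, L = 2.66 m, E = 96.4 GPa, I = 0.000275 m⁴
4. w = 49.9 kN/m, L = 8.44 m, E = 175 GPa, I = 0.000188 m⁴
Model: a simply supported beam carrying a uniformly distributed load w over its whole span, so delta = (5·w·L^4) / (384·E·I) (SI units).
  Case 1: delta = (5 × 42500 × 7.83^4) / (384 × (8.37 × 10¹⁰) × 0.000591) = 0.04205 m = 42.05 mm
  Case 2: delta = (5 × 24000 × 3.52^4) / (384 × (7.31 × 10¹⁰) × 0.000839) = 0.0007822 m = 0.7822 mm
  Case 3: delta = (5 × 5610 × 2.66^4) / (384 × (9.64 × 10¹⁰) × 0.000275) = 0.0001379 m = 0.1379 mm
  Case 4: delta = (5 × 49900 × 8.44^4) / (384 × (1.75 × 10¹¹) × 0.000188) = 0.1002 m = 100.2 mm
Ordering: 100.2 mm (case 4) > 42.05 mm (case 1) > 0.7822 mm (case 2) > 0.1379 mm (case 3)
Final answer: 4, 1, 2, 3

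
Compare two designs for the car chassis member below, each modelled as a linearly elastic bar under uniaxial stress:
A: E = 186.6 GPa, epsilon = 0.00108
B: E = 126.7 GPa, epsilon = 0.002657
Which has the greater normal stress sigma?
Model: a linearly elastic bar under uniaxial stress, so sigma = E·epsilon (SI units).
  A: sigma = (1.866 × 10¹¹) × 0.00108 = 2.015 × 10⁸ Pa = 201.5 MPa
  B: sigma = (1.267 × 10¹¹) × 0.002657 = 3.366 × 10⁸ Pa = 336.6 MPa
336.6 MPa > 201.5 MPa, so B is larger.
Final answer: B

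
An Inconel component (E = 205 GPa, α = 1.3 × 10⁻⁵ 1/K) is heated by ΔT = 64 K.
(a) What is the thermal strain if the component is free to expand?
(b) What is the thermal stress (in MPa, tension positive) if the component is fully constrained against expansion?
(a) Free thermal strain ε_th = α·ΔT = (1.3 × 10⁻⁵) × 64 = 0.000832
(b) Fully constrained, the expansion is suppressed, so σ = -E·α·ΔT. Convert E = 205 GPa = 2.05 × 10¹¹ Pa.
  σ = -(2.05 × 10¹¹) × (1.3 × 10⁻⁵) × 64 = -1.706 × 10⁸ Pa = -170.6 MPa (compressive)
Final answer: (a) ε_th = 0.000832, (b) σ = -170.6 MPa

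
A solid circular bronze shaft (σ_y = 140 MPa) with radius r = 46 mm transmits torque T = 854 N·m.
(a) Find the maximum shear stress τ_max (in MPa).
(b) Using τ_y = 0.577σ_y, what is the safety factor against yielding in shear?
(a) For a solid circular shaft, τ_max = T·r/J with J = π·r^4/2, i.e. τ_max = 2·T / (π·r^3). Convert r = 46 mm = 0.046 m.
  τ_max = (2 × 854) / (π × 0.046^3) = 5.586 × 10⁶ Pa = 5.586 MPa
(b) τ_y = 0.577 × 140 = 80.78 MPa
  SF = τ_y/τ_max = 80.78 / 5.586 = 14.46
Final answer: (a) τ_max = 5.586 MPa, (b) SF = 14.46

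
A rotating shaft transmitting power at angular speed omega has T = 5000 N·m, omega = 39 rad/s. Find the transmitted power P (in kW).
Model: a rotating shaft transmitting power at angular speed omega, so P = T·omega.
Substitute:
  P = 5000 × 39
  P = 195000 W
Convert: P = 195000 W = 195 kW
Final answer: P = 195 kW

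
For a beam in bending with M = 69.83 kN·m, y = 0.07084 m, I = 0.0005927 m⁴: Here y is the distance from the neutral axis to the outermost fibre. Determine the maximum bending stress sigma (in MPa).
Model: a beam in bending, so sigma = (M·y) / I.
Convert to SI units:
  M = 69.83 kN·m = 69830 N·m
Substitute:
  sigma = (69830 × 0.07084) / 0.0005927
  sigma = 8.346 × 10⁶ Pa
Convert: sigma = 8.346 × 10⁶ Pa = 8.346 MPa
Final answer: sigma = 8.346 MPa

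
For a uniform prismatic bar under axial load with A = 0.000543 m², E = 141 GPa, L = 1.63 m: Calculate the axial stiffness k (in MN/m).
Model: a uniform prismatic bar under axial load, so k = (A·E) / L.
Convert to SI units:
  E = 141 GPa = 1.41 × 10¹¹ Pa
Substitute:
  k = (0.000543 × (1.41 × 10¹¹)) / 1.63
  k = 4.697 × 10⁷ N/m
Convert: k = 4.697 × 10⁷ N/m = 46.97 MN/m
Final answer: k = 46.97 MN/m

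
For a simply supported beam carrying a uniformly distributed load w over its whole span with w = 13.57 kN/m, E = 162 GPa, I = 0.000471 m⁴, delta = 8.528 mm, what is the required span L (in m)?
Model: a simply supported beam carrying a uniformly distributed load w over its whole span, so delta = (5·w·L^4) / (384·E·I).
Solve for L: L = ((384·delta·E·I) / (5·w))^(1/4).
Convert to SI units:
  w = 13.57 kN/m = 13570 N/m
  E = 162 GPa = 1.62 × 10¹¹ Pa
  delta = 8.528 mm = 0.008528 m
Substitute:
  L = ((384 × 0.008528 × (1.62 × 10¹¹) × 0.000471) / (5 × 13570))^(1/4)
  L = 7.79 m
Final answer: L = 7.79 m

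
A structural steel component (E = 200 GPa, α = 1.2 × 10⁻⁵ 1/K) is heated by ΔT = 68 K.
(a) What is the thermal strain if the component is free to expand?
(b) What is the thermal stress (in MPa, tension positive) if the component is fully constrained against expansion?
(a) Free thermal strain ε_th = α·ΔT = (1.2 × 10⁻⁵) × 68 = 0.000816
(b) Fully constrained, the expansion is suppressed, so σ = -E·α·ΔT. Convert E = 200 GPa = 2 × 10¹¹ Pa.
  σ = -(2 × 10¹¹) × (1.2 × 10⁻⁵) × 68 = -1.632 × 10⁸ Pa = -163.2 MPa (compressive)
Final answer: (a) ε_th = 0.000816, (b) σ = -163.2 MPa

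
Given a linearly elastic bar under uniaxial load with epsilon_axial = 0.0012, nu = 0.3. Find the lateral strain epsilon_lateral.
Model: a linearly elastic bar under uniaxial load, so epsilon_lateral = -nu·epsilon_axial.
Substitute:
  epsilon_lateral = -(0.3 × 0.0012)
  epsilon_lateral = -0.00036
Final answer: epsilon_lateral = -0.00036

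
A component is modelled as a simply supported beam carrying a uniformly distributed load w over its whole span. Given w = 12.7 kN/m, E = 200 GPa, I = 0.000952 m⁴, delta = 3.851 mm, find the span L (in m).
Model: a simply supported beam carrying a uniformly distributed load w over its whole span, so delta = (5·w·L^4) / (384·E·I).
Solve for L: L = ((384·delta·E·I) / (5·w))^(1/4).
Convert to SI units:
  w = 12.7 kN/m = 12700 N/m
  E = 200 GPa = 2 × 10¹¹ Pa
  delta = 3.851 mm = 0.003851 m
Substitute:
  L = ((384 × 0.003851 × (2 × 10¹¹) × 0.000952) / (5 × 12700))^(1/4)
  L = 8.16 m
Final answer: L = 8.16 m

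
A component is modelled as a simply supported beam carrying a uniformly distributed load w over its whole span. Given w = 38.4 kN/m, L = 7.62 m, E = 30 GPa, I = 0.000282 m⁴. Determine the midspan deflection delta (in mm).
Model: a simply supported beam carrying a uniformly distributed load w over its whole span, so delta = (5·w·L^4) / (384·E·I).
Convert to SI units:
  w = 38.4 kN/m = 38400 N/m
  E = 30 GPa = 3 × 10¹⁰ Pa
Substitute:
  delta = (5 × 38400 × 7.62^4) / (384 × (3 × 10¹⁰) × 0.000282)
  delta = 0.1993 m
Convert: delta = 0.1993 m = 199.3 mm
Final answer: delta = 199.3 mm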